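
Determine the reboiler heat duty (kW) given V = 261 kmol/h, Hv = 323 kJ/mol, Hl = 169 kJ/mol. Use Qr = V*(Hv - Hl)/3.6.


Qr = 261 * (323 - 169) / 3.6 = 261 * 154 / 3.6 = 11160

11160 kW


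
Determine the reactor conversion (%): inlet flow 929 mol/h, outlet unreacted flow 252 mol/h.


X = (F_in - F_out) / F_in * 100
Moles reacted = 929 - 252 = 677
X = 677 / 929 * 100
= 0.7287 * 100
= 72.87 %

72.87 %


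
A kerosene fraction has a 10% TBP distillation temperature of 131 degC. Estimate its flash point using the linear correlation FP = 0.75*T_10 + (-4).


FP = 0.75 * 131 + (-4) = 94.25

94.25 degC


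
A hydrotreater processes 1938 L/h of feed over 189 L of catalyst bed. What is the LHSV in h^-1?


LHSV = volumetric feed rate / catalyst volume
= 1938 L/h / 189 L
= 10.25 h^-1

10.25 h^-1


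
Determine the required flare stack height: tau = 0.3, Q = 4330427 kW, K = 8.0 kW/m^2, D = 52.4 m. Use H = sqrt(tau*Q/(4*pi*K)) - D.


tau*Q/(4*pi*K) = 0.3 * 4330427 / (4 * pi * 8.0) = 12922.7
sqrt(12922.7) = 113.678
H = 113.678 - 52.4 = 61.28

61.28 m


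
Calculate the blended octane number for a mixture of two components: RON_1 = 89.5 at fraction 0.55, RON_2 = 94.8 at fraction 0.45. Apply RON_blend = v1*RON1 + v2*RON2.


Linear blending: RON_blend = sum(vi * RONi)
Contribution 1: 0.55 * 89.5 = 49.225
Contribution 2: 0.45 * 94.8 = 42.66
RON_blend = 49.225 + 42.66 = 91.885

91.885


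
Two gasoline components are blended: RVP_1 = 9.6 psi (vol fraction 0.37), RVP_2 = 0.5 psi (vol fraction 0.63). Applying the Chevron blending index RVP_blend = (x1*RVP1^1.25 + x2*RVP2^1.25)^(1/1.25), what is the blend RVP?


Chevron index: RVP_blend = (sum xi*RVPi^1.25)^(1/1.25)
RVP^1.25 terms: 0.37 * 9.6^1.25 + 0.63 * 0.5^1.25 = 6.5172
RVP_blend = 6.5172^(1/1.25) = 4.480

4.480 psi


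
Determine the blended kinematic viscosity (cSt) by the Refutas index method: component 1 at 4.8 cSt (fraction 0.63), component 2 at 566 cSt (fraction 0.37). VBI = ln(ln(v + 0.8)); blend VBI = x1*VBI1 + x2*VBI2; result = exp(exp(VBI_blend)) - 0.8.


Refutas method: VBN_i = 14.534*ln(ln(visc_i + 0.8)) + 10.975, blended linearly by mass fraction; since VBN is linear in VBI_i = ln(ln(visc_i + 0.8)) and the fractions sum to 1, blend VBI directly: visc = exp(exp(VBI_blend)) - 0.8
VBI_1 = ln(ln(4.8 + 0.8)) = 0.543931
VBI_2 = ln(ln(566 + 0.8)) = 1.84688
VBI_blend = 0.63 * 0.543931 + 0.37 * 1.84688 = 1.02602
visc_blend = exp(exp(1.02602)) - 0.8 = 15.48

15.48 cSt


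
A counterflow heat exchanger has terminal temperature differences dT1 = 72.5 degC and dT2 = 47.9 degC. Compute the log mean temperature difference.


LMTD = (dT1 - dT2) / ln(dT1/dT2)
= (72.5 - 47.9) / ln(72.5 / 47.9) = 24.6 / 0.414471 = 59.35

59.35 degC


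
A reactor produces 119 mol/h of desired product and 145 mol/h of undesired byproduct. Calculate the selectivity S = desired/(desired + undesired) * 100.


Selectivity = desired / (desired + undesired) * 100
Total products = 119 + 145 = 264 mol/h
S = 119 / 264 * 100
= 0.4508 * 100
= 45.08 %

45.08 %


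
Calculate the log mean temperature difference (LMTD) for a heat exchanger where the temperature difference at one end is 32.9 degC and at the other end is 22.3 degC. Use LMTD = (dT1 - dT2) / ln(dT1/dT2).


LMTD = (dT1 - dT2) / ln(dT1/dT2)
= (32.9 - 22.3) / ln(32.9 / 22.3) = 10.6 / 0.388886 = 27.26

27.26 degC


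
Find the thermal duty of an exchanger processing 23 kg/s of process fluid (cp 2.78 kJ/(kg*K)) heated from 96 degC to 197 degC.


Q = m_dot * cp * delta_T
delta_T = 197 - 96 = 101 K
Q = 23 * 2.78 * 101
= 63.94 * 101
= 6457.94 kW

6457.94 kW


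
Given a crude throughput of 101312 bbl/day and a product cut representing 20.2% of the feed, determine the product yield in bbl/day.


Crude throughput = 101312 bbl/day
Fraction yield = 20.2%
yield = throughput * fraction / 100
yield = 101312 * 20.2 / 100 = 20465.024

20465.024 bbl/day


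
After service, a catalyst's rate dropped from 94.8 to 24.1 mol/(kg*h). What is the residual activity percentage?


Activity (%) = (rate_used / rate_fresh) * 100
rate_used = 24.1, rate_fresh = 94.8
= (24.1 / 94.8) * 100
= 0.2542 * 100 = 25.42

25.42 %


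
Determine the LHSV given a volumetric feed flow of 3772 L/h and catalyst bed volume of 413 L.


LHSV = volumetric feed rate / catalyst volume
= 3772 L/h / 413 L
= 9.133 h^-1

9.133 h^-1


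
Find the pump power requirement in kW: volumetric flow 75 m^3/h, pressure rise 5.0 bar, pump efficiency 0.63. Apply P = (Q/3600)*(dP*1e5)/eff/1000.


Q = 75 / 3600 = 0.0208333 m^3/s
P = 0.0208333 * (5.0 * 1e5) / 0.63 / 1000 = 16.53

16.53 kW


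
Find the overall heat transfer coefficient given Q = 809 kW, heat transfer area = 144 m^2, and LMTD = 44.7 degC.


From Q = U*A*LMTD, U = Q / (A * LMTD)
U = 809 / (144 * 44.7) = 809 / 6436.8 = 0.1257

0.1257 kW/(m^2*K)


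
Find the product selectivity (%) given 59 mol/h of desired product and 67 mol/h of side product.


Selectivity = desired / (desired + undesired) * 100
Total products = 59 + 67 = 126 mol/h
S = 59 / 126 * 100
= 0.4683 * 100
= 46.83 %

46.83 %


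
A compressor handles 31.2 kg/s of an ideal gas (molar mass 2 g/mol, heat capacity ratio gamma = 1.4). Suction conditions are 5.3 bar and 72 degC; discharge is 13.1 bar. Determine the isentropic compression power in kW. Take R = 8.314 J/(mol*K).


Isentropic work: W = m*(gamma/(gamma-1))*(R*T1/MW)*((P2/P1)^((gamma-1)/gamma) - 1)
T1 = 72 + 273.15 = 345.15 K
Pressure ratio = 13.1 / 5.3 = 2.4717
Exponent = (1.4 - 1)/1.4 = 0.285714
(P2/P1)^exp - 1 = 2.4717^0.285714 - 1 = 0.295044
W = 31.2 * 1.4 / 0.4 * 8.314 * 345.15 / 2 * 0.295044 = 46230

46230 kW


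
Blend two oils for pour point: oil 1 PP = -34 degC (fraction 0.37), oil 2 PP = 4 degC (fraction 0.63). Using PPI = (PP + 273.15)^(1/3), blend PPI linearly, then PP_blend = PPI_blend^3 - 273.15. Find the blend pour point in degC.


PPI_1 = (-34 + 273.15)^(1/3) = 6.20712
PPI_2 = (4 + 273.15)^(1/3) = 6.51986
PPI_blend = 0.37 * 6.20712 + 0.63 * 6.51986 = 6.404146
PP_blend = 6.404146^3 - 273.15 = 262.6538 - 273.15 = -10.5

-10.5 degC


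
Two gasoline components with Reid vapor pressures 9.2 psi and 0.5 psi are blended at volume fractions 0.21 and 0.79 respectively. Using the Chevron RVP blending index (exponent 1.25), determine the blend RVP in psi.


Chevron index: RVP_blend = (sum xi*RVPi^1.25)^(1/1.25)
RVP^1.25 terms: 0.21 * 9.2^1.25 + 0.79 * 0.5^1.25 = 3.69691
RVP_blend = 3.69691^(1/1.25) = 2.846

2.846 psi


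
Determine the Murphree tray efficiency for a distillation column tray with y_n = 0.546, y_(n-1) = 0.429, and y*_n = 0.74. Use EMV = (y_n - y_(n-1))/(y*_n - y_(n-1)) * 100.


Murphree vapor efficiency: EMV = (y_n - y_(n-1)) / (y*_n - y_(n-1)) * 100
EMV = (0.546 - 0.429) / (0.74 - 0.429) * 100 = 0.117 / 0.311 * 100 = 37.62

37.62 %


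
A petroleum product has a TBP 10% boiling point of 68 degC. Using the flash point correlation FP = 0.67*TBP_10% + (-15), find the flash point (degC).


FP = 0.67 * 68 + (-15) = 30.56

30.56 degC


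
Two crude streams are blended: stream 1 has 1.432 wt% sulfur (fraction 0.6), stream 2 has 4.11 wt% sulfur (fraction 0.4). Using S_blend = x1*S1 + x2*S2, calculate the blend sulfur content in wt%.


Linear sulfur blending: S_blend = x1*S1 + x2*S2
Contribution 1: 0.6 * 1.432 = 0.8592 wt%
Contribution 2: 0.4 * 4.11 = 1.644 wt%
S_blend = 0.8592 + 1.644 = 2.5032

2.5032 wt%


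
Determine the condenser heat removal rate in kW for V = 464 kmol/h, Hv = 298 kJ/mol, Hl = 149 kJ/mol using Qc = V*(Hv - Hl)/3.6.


Qc = 464 * (298 - 149) / 3.6 = 464 * 149 / 3.6 = 19200

19200 kW


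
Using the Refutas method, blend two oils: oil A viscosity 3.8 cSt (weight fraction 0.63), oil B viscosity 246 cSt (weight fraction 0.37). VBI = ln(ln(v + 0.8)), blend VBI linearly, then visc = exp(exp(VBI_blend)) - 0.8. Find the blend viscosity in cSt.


Refutas method: VBN_i = 14.534*ln(ln(visc_i + 0.8)) + 10.975, blended linearly by mass fraction; since VBN is linear in VBI_i = ln(ln(visc_i + 0.8)) and the fractions sum to 1, blend VBI directly: visc = exp(exp(VBI_blend)) - 0.8
VBI_1 = ln(ln(3.8 + 0.8)) = 0.422687
VBI_2 = ln(ln(246 + 0.8)) = 1.70631
VBI_blend = 0.63 * 0.422687 + 0.37 * 1.70631 = 0.897628
visc_blend = exp(exp(0.897628)) - 0.8 = 10.83

10.83 cSt


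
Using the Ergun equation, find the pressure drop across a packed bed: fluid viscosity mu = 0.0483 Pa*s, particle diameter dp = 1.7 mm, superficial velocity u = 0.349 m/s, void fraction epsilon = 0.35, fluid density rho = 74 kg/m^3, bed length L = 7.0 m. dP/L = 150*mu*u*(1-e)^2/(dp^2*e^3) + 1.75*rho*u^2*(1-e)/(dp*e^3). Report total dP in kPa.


dp = 1.7 mm = 0.0017 m
Viscous term = 150*0.0483*0.349*(1-0.35)^2 / (0.0017^2*0.35^3) = 8621610
Inertial term = 1.75*74*0.349^2*(1-0.35) / (0.0017*0.35^3) = 140663
dP/L = 8621610 + 140663 = 8762270 Pa/m
dP = 8762270 * 7.0 / 1000 = 61340 kPa

61340 kPa


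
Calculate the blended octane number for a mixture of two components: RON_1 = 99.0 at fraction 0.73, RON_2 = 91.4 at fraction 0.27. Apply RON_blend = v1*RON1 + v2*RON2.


Linear blending: RON_blend = sum(vi * RONi)
Contribution 1: 0.73 * 99.0 = 72.27
Contribution 2: 0.27 * 91.4 = 24.678
RON_blend = 72.27 + 24.678 = 96.948

96.948


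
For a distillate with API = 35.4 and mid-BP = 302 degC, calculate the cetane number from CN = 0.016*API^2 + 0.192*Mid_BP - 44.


CN = 0.016 * 35.4^2 + 0.192 * 302 - 44
CN = 20.05056 + 57.984 - 44 = 34.03456

34.03456


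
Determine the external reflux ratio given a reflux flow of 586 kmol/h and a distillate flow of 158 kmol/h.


Reflux ratio definition: R = L / D (liquid returned / distillate withdrawn)
L = 586 kmol/h, D = 158 kmol/h
R = 586 / 158 = 3.709

3.709


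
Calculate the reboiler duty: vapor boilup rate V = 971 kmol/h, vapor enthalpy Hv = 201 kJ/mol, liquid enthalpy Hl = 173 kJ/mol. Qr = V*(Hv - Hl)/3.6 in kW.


Qr = 971 * (201 - 173) / 3.6 = 971 * 28 / 3.6 = 7552

7552 kW


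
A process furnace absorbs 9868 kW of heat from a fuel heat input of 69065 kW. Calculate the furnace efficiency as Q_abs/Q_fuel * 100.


Furnace efficiency = Q_absorbed / Q_fuel * 100
= 9868 / 69065 * 100 = 14.29

14.29 %


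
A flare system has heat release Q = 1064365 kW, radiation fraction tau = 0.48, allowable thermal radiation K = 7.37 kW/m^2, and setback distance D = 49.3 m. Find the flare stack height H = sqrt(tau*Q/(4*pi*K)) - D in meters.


tau*Q/(4*pi*K) = 0.48 * 1064365 / (4 * pi * 7.37) = 5516.38
sqrt(5516.38) = 74.2723
H = 74.2723 - 49.3 = 24.97

24.97 m


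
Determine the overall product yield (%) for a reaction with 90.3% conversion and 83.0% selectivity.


Overall yield = conversion (%) * selectivity (%) / 100
Conversion = 90.3%, Selectivity = 83.0%
Y = 90.3 * 83.0 / 100
= 74.949 %

74.949 %


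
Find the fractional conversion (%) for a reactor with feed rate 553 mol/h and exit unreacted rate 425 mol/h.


X = (F_in - F_out) / F_in * 100
Moles reacted = 553 - 425 = 128
X = 128 / 553 * 100
= 0.2315 * 100
= 23.15 %

23.15 %


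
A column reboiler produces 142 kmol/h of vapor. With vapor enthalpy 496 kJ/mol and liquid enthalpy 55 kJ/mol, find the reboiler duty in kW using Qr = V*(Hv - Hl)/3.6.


Qr = 142 * (496 - 55) / 3.6 = 142 * 441 / 3.6 = 17400

17400 kW


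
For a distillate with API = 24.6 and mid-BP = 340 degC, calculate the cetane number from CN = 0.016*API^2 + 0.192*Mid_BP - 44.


CN = 0.016 * 24.6^2 + 0.192 * 340 - 44
CN = 9.68256 + 65.28 - 44 = 30.96256

30.96256


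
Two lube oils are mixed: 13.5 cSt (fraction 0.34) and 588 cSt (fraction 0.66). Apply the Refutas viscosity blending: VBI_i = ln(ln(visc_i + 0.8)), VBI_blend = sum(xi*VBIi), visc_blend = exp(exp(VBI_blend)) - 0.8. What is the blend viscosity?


Refutas method: VBN_i = 14.534*ln(ln(visc_i + 0.8)) + 10.975, blended linearly by mass fraction; since VBN is linear in VBI_i = ln(ln(visc_i + 0.8)) and the fractions sum to 1, blend VBI directly: visc = exp(exp(VBI_blend)) - 0.8
VBI_1 = ln(ln(13.5 + 0.8)) = 0.978424
VBI_2 = ln(ln(588 + 0.8)) = 1.85287
VBI_blend = 0.34 * 0.978424 + 0.66 * 1.85287 = 1.55556
visc_blend = exp(exp(1.55556)) - 0.8 = 113.4

113.4 cSt


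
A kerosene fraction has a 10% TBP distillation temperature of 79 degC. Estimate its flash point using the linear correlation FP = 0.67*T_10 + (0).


FP = 0.67 * 79 + (0) = 52.93

52.93 degC


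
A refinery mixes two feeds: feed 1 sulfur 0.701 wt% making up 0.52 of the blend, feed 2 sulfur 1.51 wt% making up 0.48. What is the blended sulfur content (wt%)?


Linear sulfur blending: S_blend = x1*S1 + x2*S2
Contribution 1: 0.52 * 0.701 = 0.36452 wt%
Contribution 2: 0.48 * 1.51 = 0.7248 wt%
S_blend = 0.36452 + 0.7248 = 1.08932

1.08932 wt%


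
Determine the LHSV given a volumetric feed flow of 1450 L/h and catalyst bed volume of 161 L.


LHSV = volumetric feed rate / catalyst volume
= 1450 L/h / 161 L
= 9.006 h^-1

9.006 h^-1


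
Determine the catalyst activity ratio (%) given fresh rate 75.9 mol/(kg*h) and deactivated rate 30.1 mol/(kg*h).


Activity (%) = (rate_used / rate_fresh) * 100
rate_used = 30.1, rate_fresh = 75.9
= (30.1 / 75.9) * 100
= 0.3966 * 100 = 39.66

39.66 %


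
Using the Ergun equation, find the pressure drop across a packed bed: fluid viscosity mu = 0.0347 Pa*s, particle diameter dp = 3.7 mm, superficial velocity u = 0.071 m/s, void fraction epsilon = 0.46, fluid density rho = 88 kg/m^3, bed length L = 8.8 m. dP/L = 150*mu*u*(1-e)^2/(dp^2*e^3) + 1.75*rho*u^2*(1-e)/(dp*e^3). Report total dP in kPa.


dp = 3.7 mm = 0.0037 m
Viscous term = 150*0.0347*0.071*(1-0.46)^2 / (0.0037^2*0.46^3) = 80870.4
Inertial term = 1.75*88*0.071^2*(1-0.46) / (0.0037*0.46^3) = 1164.01
dP/L = 80870.4 + 1164.01 = 82034.4 Pa/m
dP = 82034.4 * 8.8 / 1000 = 721.9 kPa

721.9 kPa


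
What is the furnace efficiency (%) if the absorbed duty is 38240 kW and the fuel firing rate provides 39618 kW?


Furnace efficiency = Q_absorbed / Q_fuel * 100
= 38240 / 39618 * 100 = 96.52

96.52 %


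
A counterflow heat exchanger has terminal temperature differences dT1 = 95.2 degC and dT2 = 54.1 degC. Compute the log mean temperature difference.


LMTD = (dT1 - dT2) / ln(dT1/dT2)
= (95.2 - 54.1) / ln(95.2 / 54.1) = 41.1 / 0.565146 = 72.72

72.72 degC


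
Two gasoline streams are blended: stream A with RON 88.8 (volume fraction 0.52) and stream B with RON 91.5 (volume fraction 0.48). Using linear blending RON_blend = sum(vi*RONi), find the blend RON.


Linear blending: RON_blend = sum(vi * RONi)
Contribution 1: 0.52 * 88.8 = 46.176
Contribution 2: 0.48 * 91.5 = 43.92
RON_blend = 46.176 + 43.92 = 90.096

90.096


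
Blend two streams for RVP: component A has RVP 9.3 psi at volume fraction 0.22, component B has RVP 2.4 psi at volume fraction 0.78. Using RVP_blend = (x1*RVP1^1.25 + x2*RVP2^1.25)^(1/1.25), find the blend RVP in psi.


Chevron index: RVP_blend = (sum xi*RVPi^1.25)^(1/1.25)
RVP^1.25 terms: 0.22 * 9.3^1.25 + 0.78 * 2.4^1.25 = 5.90296
RVP_blend = 5.90296^(1/1.25) = 4.139

4.139 psi


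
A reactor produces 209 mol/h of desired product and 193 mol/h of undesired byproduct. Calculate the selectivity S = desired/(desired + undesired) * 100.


Selectivity = desired / (desired + undesired) * 100
Total products = 209 + 193 = 402 mol/h
S = 209 / 402 * 100
= 0.5199 * 100
= 51.99 %

51.99 %


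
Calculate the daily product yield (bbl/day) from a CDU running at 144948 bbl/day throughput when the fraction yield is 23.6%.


Crude throughput = 144948 bbl/day
Fraction yield = 23.6%
yield = throughput * fraction / 100
yield = 144948 * 23.6 / 100 = 34207.728

34207.728 bbl/day


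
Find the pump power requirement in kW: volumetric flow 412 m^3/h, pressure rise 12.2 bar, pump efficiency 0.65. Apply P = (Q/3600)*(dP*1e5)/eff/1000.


Q = 412 / 3600 = 0.114444 m^3/s
P = 0.114444 * (12.2 * 1e5) / 0.65 / 1000 = 214.8

214.8 kW


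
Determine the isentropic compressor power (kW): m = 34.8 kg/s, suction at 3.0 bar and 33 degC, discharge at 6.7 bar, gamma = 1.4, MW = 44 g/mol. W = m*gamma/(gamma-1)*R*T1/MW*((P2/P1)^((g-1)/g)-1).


Isentropic work: W = m*(gamma/(gamma-1))*(R*T1/MW)*((P2/P1)^((gamma-1)/gamma) - 1)
T1 = 33 + 273.15 = 306.15 K
Pressure ratio = 6.7 / 3.0 = 2.23333
Exponent = (1.4 - 1)/1.4 = 0.285714
(P2/P1)^exp - 1 = 2.23333^0.285714 - 1 = 0.258058
W = 34.8 * 1.4 / 0.4 * 8.314 * 306.15 / 44 * 0.258058 = 1818

1818 kW


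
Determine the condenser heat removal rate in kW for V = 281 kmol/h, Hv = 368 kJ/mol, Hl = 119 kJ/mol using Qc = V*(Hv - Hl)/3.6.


Qc = 281 * (368 - 119) / 3.6 = 281 * 249 / 3.6 = 19440

19440 kW


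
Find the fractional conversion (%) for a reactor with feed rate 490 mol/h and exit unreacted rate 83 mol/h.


X = (F_in - F_out) / F_in * 100
Moles reacted = 490 - 83 = 407
X = 407 / 490 * 100
= 0.8306 * 100
= 83.06 %

83.06 %


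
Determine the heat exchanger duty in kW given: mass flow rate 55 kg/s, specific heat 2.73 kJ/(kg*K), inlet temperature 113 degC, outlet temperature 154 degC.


Q = m_dot * cp * delta_T
delta_T = 154 - 113 = 41 K
Q = 55 * 2.73 * 41
= 150.15 * 41
= 6156.15 kW

6156.15 kW


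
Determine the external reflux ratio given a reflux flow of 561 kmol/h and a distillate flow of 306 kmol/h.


Reflux ratio definition: R = L / D (liquid returned / distillate withdrawn)
L = 561 kmol/h, D = 306 kmol/h
R = 561 / 306 = 1.833

1.833


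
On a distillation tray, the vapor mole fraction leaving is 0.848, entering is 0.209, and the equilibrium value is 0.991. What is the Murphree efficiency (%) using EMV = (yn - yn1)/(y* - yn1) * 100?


Murphree vapor efficiency: EMV = (y_n - y_(n-1)) / (y*_n - y_(n-1)) * 100
EMV = (0.848 - 0.209) / (0.991 - 0.209) * 100 = 0.639 / 0.782 * 100 = 81.71

81.71 %


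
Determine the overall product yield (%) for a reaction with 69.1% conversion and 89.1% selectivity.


Overall yield = conversion (%) * selectivity (%) / 100
Conversion = 69.1%, Selectivity = 89.1%
Y = 69.1 * 89.1 / 100
= 61.5681 %

61.5681 %


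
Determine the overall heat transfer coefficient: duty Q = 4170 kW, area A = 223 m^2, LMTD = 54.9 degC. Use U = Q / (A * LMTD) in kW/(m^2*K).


From Q = U*A*LMTD, U = Q / (A * LMTD)
U = 4170 / (223 * 54.9) = 4170 / 12242.7 = 0.3406

0.3406 kW/(m^2*K)


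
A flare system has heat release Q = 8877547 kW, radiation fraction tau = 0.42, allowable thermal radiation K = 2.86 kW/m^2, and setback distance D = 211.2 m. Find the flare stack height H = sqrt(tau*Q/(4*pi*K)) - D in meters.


tau*Q/(4*pi*K) = 0.42 * 8877547 / (4 * pi * 2.86) = 103745
sqrt(103745) = 322.095
H = 322.095 - 211.2 = 110.9

110.9 m


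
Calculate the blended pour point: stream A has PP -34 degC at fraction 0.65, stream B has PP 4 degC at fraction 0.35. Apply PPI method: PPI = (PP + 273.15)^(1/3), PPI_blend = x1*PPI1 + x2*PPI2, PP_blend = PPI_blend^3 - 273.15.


PPI_1 = (-34 + 273.15)^(1/3) = 6.20712
PPI_2 = (4 + 273.15)^(1/3) = 6.51986
PPI_blend = 0.65 * 6.20712 + 0.35 * 6.51986 = 6.316579
PP_blend = 6.316579^3 - 273.15 = 252.0263 - 273.15 = -21.12

-21.12 degC


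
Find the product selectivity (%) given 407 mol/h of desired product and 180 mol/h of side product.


Selectivity = desired / (desired + undesired) * 100
Total products = 407 + 180 = 587 mol/h
S = 407 / 587 * 100
= 0.6934 * 100
= 69.34 %

69.34 %


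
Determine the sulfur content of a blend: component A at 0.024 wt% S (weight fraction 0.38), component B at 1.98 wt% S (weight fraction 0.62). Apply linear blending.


Linear sulfur blending: S_blend = x1*S1 + x2*S2
Contribution 1: 0.38 * 0.024 = 0.00912 wt%
Contribution 2: 0.62 * 1.98 = 1.2276 wt%
S_blend = 0.00912 + 1.2276 = 1.23672

1.23672 wt%


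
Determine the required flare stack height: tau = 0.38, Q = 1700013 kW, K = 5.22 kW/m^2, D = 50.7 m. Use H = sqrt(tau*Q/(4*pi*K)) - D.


tau*Q/(4*pi*K) = 0.38 * 1700013 / (4 * pi * 5.22) = 9848.17
sqrt(9848.17) = 99.2379
H = 99.2379 - 50.7 = 48.54

48.54 m


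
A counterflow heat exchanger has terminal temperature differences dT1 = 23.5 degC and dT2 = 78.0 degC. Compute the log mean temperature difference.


LMTD = (dT1 - dT2) / ln(dT1/dT2)
= (23.5 - 78.0) / ln(23.5 / 78.0) = -54.5 / -1.19971 = 45.43

45.43 degC


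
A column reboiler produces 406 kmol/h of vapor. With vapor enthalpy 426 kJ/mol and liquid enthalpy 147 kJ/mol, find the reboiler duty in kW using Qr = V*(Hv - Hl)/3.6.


Qr = 406 * (426 - 147) / 3.6 = 406 * 279 / 3.6 = 31460

31460 kW


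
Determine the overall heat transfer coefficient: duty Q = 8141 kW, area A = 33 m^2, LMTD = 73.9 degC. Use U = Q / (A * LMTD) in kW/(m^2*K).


From Q = U*A*LMTD, U = Q / (A * LMTD)
U = 8141 / (33 * 73.9) = 8141 / 2438.7 = 3.338

3.338 kW/(m^2*K)


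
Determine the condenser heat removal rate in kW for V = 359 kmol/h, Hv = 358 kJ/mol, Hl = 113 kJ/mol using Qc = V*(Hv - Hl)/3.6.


Qc = 359 * (358 - 113) / 3.6 = 359 * 245 / 3.6 = 24430

24430 kW


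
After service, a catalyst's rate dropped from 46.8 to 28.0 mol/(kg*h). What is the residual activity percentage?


Activity (%) = (rate_used / rate_fresh) * 100
rate_used = 28.0, rate_fresh = 46.8
= (28.0 / 46.8) * 100
= 0.5983 * 100 = 59.83

59.83 %


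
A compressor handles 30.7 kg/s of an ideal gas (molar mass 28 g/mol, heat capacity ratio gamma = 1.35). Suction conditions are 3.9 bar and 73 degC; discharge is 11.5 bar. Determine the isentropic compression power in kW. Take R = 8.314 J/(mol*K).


Isentropic work: W = m*(gamma/(gamma-1))*(R*T1/MW)*((P2/P1)^((gamma-1)/gamma) - 1)
T1 = 73 + 273.15 = 346.15 K
Pressure ratio = 11.5 / 3.9 = 2.94872
Exponent = (1.35 - 1)/1.35 = 0.259259
(P2/P1)^exp - 1 = 2.94872^0.259259 - 1 = 0.3236
W = 30.7 * 1.35 / 0.35 * 8.314 * 346.15 / 28 * 0.3236 = 3938

3938 kW


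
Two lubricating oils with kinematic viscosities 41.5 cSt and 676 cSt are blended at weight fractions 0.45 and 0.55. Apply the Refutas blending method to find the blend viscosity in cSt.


Refutas method: VBN_i = 14.534*ln(ln(visc_i + 0.8)) + 10.975, blended linearly by mass fraction; since VBN is linear in VBI_i = ln(ln(visc_i + 0.8)) and the fractions sum to 1, blend VBI directly: visc = exp(exp(VBI_blend)) - 0.8
VBI_1 = ln(ln(41.5 + 0.8)) = 1.32036
VBI_2 = ln(ln(676 + 0.8)) = 1.87447
VBI_blend = 0.45 * 1.32036 + 0.55 * 1.87447 = 1.62512
visc_blend = exp(exp(1.62512)) - 0.8 = 159.8

159.8 cSt


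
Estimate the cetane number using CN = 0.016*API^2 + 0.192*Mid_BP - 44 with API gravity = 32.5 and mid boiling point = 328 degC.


CN = 0.016 * 32.5^2 + 0.192 * 328 - 44
CN = 16.9 + 62.976 - 44 = 35.876

35.876


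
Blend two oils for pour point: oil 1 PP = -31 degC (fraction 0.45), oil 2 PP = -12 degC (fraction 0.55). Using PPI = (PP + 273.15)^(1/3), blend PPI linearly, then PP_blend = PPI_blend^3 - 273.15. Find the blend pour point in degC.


PPI_1 = (-31 + 273.15)^(1/3) = 6.232967
PPI_2 = (-12 + 273.15)^(1/3) = 6.391901
PPI_blend = 0.45 * 6.232967 + 0.55 * 6.391901 = 6.320381
PP_blend = 6.320381^3 - 273.15 = 252.4816 - 273.15 = -20.67

-20.67 degC


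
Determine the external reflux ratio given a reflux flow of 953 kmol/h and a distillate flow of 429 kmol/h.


Reflux ratio definition: R = L / D (liquid returned / distillate withdrawn)
L = 953 kmol/h, D = 429 kmol/h
R = 953 / 429 = 2.221

2.221


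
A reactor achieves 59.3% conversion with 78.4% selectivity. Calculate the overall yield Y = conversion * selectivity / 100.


Overall yield = conversion (%) * selectivity (%) / 100
Conversion = 59.3%, Selectivity = 78.4%
Y = 59.3 * 78.4 / 100
= 46.4912 %

46.4912 %


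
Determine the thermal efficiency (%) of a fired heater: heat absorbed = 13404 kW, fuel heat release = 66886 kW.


Furnace efficiency = Q_absorbed / Q_fuel * 100
= 13404 / 66886 * 100 = 20.04

20.04 %


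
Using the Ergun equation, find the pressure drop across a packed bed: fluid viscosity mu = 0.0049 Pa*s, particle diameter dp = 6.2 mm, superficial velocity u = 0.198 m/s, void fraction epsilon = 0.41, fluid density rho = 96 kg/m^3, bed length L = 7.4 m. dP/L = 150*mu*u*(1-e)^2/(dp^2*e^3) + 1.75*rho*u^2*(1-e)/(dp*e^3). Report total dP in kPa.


dp = 6.2 mm = 0.0062 m
Viscous term = 150*0.0049*0.198*(1-0.41)^2 / (0.0062^2*0.41^3) = 19121.5
Inertial term = 1.75*96*0.198^2*(1-0.41) / (0.0062*0.41^3) = 9093.86
dP/L = 19121.5 + 9093.86 = 28215.4 Pa/m
dP = 28215.4 * 7.4 / 1000 = 208.8 kPa

208.8 kPa


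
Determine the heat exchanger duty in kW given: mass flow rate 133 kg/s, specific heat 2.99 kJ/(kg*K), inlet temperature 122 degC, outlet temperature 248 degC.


Q = m_dot * cp * delta_T
delta_T = 248 - 122 = 126 K
Q = 133 * 2.99 * 126
= 397.67 * 126
= 50106.42 kW

50106.42 kW


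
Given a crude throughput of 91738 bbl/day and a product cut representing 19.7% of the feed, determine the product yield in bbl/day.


Crude throughput = 91738 bbl/day
Fraction yield = 19.7%
yield = throughput * fraction / 100
yield = 91738 * 19.7 / 100 = 18072.386

18072.386 bbl/day


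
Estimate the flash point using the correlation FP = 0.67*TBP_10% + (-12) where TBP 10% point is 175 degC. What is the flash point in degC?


FP = 0.67 * 175 + (-12) = 105.25

105.25 degC


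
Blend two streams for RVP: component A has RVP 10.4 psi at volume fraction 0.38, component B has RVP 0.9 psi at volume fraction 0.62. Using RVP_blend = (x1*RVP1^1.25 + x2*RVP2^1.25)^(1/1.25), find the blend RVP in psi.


Chevron index: RVP_blend = (sum xi*RVPi^1.25)^(1/1.25)
RVP^1.25 terms: 0.38 * 10.4^1.25 + 0.62 * 0.9^1.25 = 7.6405
RVP_blend = 7.6405^(1/1.25) = 5.087

5.087 psi


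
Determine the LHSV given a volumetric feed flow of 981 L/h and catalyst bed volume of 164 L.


LHSV = volumetric feed rate / catalyst volume
= 981 L/h / 164 L
= 5.982 h^-1

5.982 h^-1


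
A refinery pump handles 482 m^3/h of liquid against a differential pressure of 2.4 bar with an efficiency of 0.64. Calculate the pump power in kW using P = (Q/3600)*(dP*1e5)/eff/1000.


Q = 482 / 3600 = 0.133889 m^3/s
P = 0.133889 * (2.4 * 1e5) / 0.64 / 1000 = 50.21

50.21 kW


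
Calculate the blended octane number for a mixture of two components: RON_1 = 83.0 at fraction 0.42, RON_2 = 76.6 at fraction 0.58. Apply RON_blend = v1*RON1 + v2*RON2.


Linear blending: RON_blend = sum(vi * RONi)
Contribution 1: 0.42 * 83.0 = 34.86
Contribution 2: 0.58 * 76.6 = 44.428
RON_blend = 34.86 + 44.428 = 79.288

79.288


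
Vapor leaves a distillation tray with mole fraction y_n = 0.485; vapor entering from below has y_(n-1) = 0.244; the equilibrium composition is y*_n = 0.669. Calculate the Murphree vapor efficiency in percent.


Murphree vapor efficiency: EMV = (y_n - y_(n-1)) / (y*_n - y_(n-1)) * 100
EMV = (0.485 - 0.244) / (0.669 - 0.244) * 100 = 0.241 / 0.425 * 100 = 56.71

56.71 %


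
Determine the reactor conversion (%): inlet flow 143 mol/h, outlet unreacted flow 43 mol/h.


X = (F_in - F_out) / F_in * 100
Moles reacted = 143 - 43 = 100
X = 100 / 143 * 100
= 0.6993 * 100
= 69.93 %

69.93 %


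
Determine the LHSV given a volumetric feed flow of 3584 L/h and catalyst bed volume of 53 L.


LHSV = volumetric feed rate / catalyst volume
= 3584 L/h / 53 L
= 67.62 h^-1

67.62 h^-1


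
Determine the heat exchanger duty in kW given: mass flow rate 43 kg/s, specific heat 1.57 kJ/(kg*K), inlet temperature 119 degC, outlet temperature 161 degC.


Q = m_dot * cp * delta_T
delta_T = 161 - 119 = 42 K
Q = 43 * 1.57 * 42
= 67.51 * 42
= 2835.42 kW

2835.42 kW


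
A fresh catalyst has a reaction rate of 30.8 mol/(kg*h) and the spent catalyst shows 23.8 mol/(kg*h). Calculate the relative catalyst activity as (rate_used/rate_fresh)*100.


Activity (%) = (rate_used / rate_fresh) * 100
rate_used = 23.8, rate_fresh = 30.8
= (23.8 / 30.8) * 100
= 0.7727 * 100 = 77.27

77.27 %


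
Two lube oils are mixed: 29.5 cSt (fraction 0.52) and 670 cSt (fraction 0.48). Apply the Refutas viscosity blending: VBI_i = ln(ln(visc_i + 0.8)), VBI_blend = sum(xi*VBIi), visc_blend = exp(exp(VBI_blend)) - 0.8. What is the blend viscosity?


Refutas method: VBN_i = 14.534*ln(ln(visc_i + 0.8)) + 10.975, blended linearly by mass fraction; since VBN is linear in VBI_i = ln(ln(visc_i + 0.8)) and the fractions sum to 1, blend VBI directly: visc = exp(exp(VBI_blend)) - 0.8
VBI_1 = ln(ln(29.5 + 0.8)) = 1.22705
VBI_2 = ln(ln(670 + 0.8)) = 1.8731
VBI_blend = 0.52 * 1.22705 + 0.48 * 1.8731 = 1.53715
visc_blend = exp(exp(1.53715)) - 0.8 = 103.9

103.9 cSt


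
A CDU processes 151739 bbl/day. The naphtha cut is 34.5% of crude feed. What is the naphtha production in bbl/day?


Crude throughput = 151739 bbl/day
Fraction yield = 34.5%
yield = throughput * fraction / 100
yield = 151739 * 34.5 / 100 = 52349.955

52349.955 bbl/day


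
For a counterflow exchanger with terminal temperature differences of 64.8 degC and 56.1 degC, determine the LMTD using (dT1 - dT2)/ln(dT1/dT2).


LMTD = (dT1 - dT2) / ln(dT1/dT2)
= (64.8 - 56.1) / ln(64.8 / 56.1) = 8.7 / 0.14417 = 60.35

60.35 degC


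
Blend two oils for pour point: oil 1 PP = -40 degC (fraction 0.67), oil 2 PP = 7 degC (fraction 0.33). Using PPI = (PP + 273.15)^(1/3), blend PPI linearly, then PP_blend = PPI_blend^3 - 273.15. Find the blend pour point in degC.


PPI_1 = (-40 + 273.15)^(1/3) = 6.15477
PPI_2 = (7 + 273.15)^(1/3) = 6.543301
PPI_blend = 0.67 * 6.15477 + 0.33 * 6.543301 = 6.282985
PP_blend = 6.282985^3 - 273.15 = 248.0265 - 273.15 = -25.12

-25.12 degC


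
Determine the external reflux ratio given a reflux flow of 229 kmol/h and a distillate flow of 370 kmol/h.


Reflux ratio definition: R = L / D (liquid returned / distillate withdrawn)
L = 229 kmol/h, D = 370 kmol/h
R = 229 / 370 = 0.6189

0.6189


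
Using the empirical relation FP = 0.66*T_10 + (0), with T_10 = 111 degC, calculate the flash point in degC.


FP = 0.66 * 111 + (0) = 73.26

73.26 degC


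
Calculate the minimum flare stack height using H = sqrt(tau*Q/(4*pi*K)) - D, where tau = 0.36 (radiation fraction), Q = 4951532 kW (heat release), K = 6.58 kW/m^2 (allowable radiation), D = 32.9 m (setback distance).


tau*Q/(4*pi*K) = 0.36 * 4951532 / (4 * pi * 6.58) = 21557.9
sqrt(21557.9) = 146.826
H = 146.826 - 32.9 = 113.9

113.9 m


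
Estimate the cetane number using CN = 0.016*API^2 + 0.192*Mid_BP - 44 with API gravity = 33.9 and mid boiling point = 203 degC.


CN = 0.016 * 33.9^2 + 0.192 * 203 - 44
CN = 18.38736 + 38.976 - 44 = 13.36336

13.36336


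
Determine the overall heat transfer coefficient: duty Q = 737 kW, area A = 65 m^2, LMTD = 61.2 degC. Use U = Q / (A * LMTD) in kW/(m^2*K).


From Q = U*A*LMTD, U = Q / (A * LMTD)
U = 737 / (65 * 61.2) = 737 / 3978 = 0.1853

0.1853 kW/(m^2*K)


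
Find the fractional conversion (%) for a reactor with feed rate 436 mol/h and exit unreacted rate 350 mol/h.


X = (F_in - F_out) / F_in * 100
Moles reacted = 436 - 350 = 86
X = 86 / 436 * 100
= 0.1972 * 100
= 19.72 %

19.72 %


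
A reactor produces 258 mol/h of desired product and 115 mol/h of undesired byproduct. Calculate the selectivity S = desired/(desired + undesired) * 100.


Selectivity = desired / (desired + undesired) * 100
Total products = 258 + 115 = 373 mol/h
S = 258 / 373 * 100
= 0.6917 * 100
= 69.17 %

69.17 %


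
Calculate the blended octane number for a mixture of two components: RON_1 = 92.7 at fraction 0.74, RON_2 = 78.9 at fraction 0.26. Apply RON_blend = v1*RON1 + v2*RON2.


Linear blending: RON_blend = sum(vi * RONi)
Contribution 1: 0.74 * 92.7 = 68.598
Contribution 2: 0.26 * 78.9 = 20.514
RON_blend = 68.598 + 20.514 = 89.112

89.112


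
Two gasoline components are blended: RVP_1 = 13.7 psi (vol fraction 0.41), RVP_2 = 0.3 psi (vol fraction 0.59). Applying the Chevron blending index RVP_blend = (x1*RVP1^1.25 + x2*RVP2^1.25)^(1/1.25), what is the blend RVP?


Chevron index: RVP_blend = (sum xi*RVPi^1.25)^(1/1.25)
RVP^1.25 terms: 0.41 * 13.7^1.25 + 0.59 * 0.3^1.25 = 10.9375
RVP_blend = 10.9375^(1/1.25) = 6.779

6.779 psi


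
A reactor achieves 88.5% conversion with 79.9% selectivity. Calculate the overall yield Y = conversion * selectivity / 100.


Overall yield = conversion (%) * selectivity (%) / 100
Conversion = 88.5%, Selectivity = 79.9%
Y = 88.5 * 79.9 / 100
= 70.7115 %

70.7115 %


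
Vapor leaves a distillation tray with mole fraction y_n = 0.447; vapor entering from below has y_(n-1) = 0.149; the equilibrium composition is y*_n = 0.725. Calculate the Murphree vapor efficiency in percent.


Murphree vapor efficiency: EMV = (y_n - y_(n-1)) / (y*_n - y_(n-1)) * 100
EMV = (0.447 - 0.149) / (0.725 - 0.149) * 100 = 0.298 / 0.576 * 100 = 51.74

51.74 %


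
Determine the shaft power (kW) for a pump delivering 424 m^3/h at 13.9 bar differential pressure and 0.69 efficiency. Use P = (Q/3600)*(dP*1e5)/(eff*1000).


Q = 424 / 3600 = 0.117778 m^3/s
P = 0.117778 * (13.9 * 1e5) / 0.69 / 1000 = 237.3

237.3 kW


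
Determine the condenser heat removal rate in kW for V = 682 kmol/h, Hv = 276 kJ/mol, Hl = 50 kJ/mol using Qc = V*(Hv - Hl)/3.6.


Qc = 682 * (276 - 50) / 3.6 = 682 * 226 / 3.6 = 42810

42810 kW


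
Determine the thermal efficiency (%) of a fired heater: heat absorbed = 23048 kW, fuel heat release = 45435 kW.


Furnace efficiency = Q_absorbed / Q_fuel * 100
= 23048 / 45435 * 100 = 50.73

50.73 %


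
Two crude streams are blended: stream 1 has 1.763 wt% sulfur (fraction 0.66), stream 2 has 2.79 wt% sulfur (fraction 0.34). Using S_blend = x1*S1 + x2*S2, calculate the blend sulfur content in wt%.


Linear sulfur blending: S_blend = x1*S1 + x2*S2
Contribution 1: 0.66 * 1.763 = 1.16358 wt%
Contribution 2: 0.34 * 2.79 = 0.9486 wt%
S_blend = 1.16358 + 0.9486 = 2.11218

2.11218 wt%


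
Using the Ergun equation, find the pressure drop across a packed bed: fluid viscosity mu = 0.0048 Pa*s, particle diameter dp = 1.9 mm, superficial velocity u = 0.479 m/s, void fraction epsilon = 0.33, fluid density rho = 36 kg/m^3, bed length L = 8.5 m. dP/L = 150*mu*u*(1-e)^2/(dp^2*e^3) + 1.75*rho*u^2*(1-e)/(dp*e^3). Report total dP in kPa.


dp = 1.9 mm = 0.0019 m
Viscous term = 150*0.0048*0.479*(1-0.33)^2 / (0.0019^2*0.33^3) = 1193350
Inertial term = 1.75*36*0.479^2*(1-0.33) / (0.0019*0.33^3) = 141837
dP/L = 1193350 + 141837 = 1335190 Pa/m
dP = 1335190 * 8.5 / 1000 = 11350 kPa

11350 kPa


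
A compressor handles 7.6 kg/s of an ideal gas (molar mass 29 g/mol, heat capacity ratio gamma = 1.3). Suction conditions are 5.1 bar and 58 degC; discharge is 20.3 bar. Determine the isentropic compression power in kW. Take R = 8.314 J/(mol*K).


Isentropic work: W = m*(gamma/(gamma-1))*(R*T1/MW)*((P2/P1)^((gamma-1)/gamma) - 1)
T1 = 58 + 273.15 = 331.15 K
Pressure ratio = 20.3 / 5.1 = 3.98039
Exponent = (1.3 - 1)/1.3 = 0.230769
(P2/P1)^exp - 1 = 3.98039^0.230769 - 1 = 0.375448
W = 7.6 * 1.3 / 0.3 * 8.314 * 331.15 / 29 * 0.375448 = 1174

1174 kW


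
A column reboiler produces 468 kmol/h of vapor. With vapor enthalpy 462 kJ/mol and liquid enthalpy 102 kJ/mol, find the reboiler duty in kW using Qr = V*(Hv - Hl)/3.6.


Qr = 468 * (462 - 102) / 3.6 = 468 * 360 / 3.6 = 46800

46800 kW


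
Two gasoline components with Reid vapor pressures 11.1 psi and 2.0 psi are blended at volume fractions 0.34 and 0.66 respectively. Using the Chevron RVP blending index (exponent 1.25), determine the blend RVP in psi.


Chevron index: RVP_blend = (sum xi*RVPi^1.25)^(1/1.25)
RVP^1.25 terms: 0.34 * 11.1^1.25 + 0.66 * 2.0^1.25 = 8.45838
RVP_blend = 8.45838^(1/1.25) = 5.519

5.519 psi


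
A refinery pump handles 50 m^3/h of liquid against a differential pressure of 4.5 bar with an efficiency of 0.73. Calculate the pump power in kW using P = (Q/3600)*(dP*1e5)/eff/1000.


Q = 50 / 3600 = 0.0138889 m^3/s
P = 0.0138889 * (4.5 * 1e5) / 0.73 / 1000 = 8.562

8.562 kW


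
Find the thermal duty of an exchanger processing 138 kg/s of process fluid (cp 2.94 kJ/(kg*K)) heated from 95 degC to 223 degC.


Q = m_dot * cp * delta_T
delta_T = 223 - 95 = 128 K
Q = 138 * 2.94 * 128
= 405.72 * 128
= 51932.16 kW

51932.16 kW


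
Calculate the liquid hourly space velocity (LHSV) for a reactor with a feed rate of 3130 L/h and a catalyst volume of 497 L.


LHSV = volumetric feed rate / catalyst volume
= 3130 L/h / 497 L
= 6.298 h^-1

6.298 h^-1


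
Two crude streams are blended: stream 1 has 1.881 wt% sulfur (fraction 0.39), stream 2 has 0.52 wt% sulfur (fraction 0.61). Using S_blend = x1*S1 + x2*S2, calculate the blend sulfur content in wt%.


Linear sulfur blending: S_blend = x1*S1 + x2*S2
Contribution 1: 0.39 * 1.881 = 0.73359 wt%
Contribution 2: 0.61 * 0.52 = 0.3172 wt%
S_blend = 0.73359 + 0.3172 = 1.05079

1.05079 wt%


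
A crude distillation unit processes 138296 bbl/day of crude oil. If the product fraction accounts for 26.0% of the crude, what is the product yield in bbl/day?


Crude throughput = 138296 bbl/day
Fraction yield = 26.0%
yield = throughput * fraction / 100
yield = 138296 * 26.0 / 100 = 35956.96

35956.96 bbl/day


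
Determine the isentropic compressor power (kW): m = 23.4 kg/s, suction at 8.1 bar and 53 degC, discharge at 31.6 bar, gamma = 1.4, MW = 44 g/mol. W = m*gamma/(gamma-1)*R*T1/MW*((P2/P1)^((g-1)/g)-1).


Isentropic work: W = m*(gamma/(gamma-1))*(R*T1/MW)*((P2/P1)^((gamma-1)/gamma) - 1)
T1 = 53 + 273.15 = 326.15 K
Pressure ratio = 31.6 / 8.1 = 3.90123
Exponent = (1.4 - 1)/1.4 = 0.285714
(P2/P1)^exp - 1 = 3.90123^0.285714 - 1 = 0.475416
W = 23.4 * 1.4 / 0.4 * 8.314 * 326.15 / 44 * 0.475416 = 2400

2400 kW


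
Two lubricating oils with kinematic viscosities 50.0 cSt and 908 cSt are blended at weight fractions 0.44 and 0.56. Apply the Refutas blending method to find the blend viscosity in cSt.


Refutas method: VBN_i = 14.534*ln(ln(visc_i + 0.8)) + 10.975, blended linearly by mass fraction; since VBN is linear in VBI_i = ln(ln(visc_i + 0.8)) and the fractions sum to 1, blend VBI directly: visc = exp(exp(VBI_blend)) - 0.8
VBI_1 = ln(ln(50.0 + 0.8)) = 1.3681
VBI_2 = ln(ln(908 + 0.8)) = 1.9187
VBI_blend = 0.44 * 1.3681 + 0.56 * 1.9187 = 1.67644
visc_blend = exp(exp(1.67644)) - 0.8 = 209.1

209.1 cSt


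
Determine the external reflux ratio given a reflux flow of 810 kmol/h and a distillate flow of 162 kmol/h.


Reflux ratio definition: R = L / D (liquid returned / distillate withdrawn)
L = 810 kmol/h, D = 162 kmol/h
R = 810 / 162 = 5.000

5.000


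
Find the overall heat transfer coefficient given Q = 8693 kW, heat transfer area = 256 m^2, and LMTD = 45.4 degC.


From Q = U*A*LMTD, U = Q / (A * LMTD)
U = 8693 / (256 * 45.4) = 8693 / 11622.4 = 0.7480

0.7480 kW/(m^2*K)


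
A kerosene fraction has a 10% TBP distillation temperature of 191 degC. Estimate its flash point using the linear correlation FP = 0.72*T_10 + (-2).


FP = 0.72 * 191 + (-2) = 135.52

135.52 degC


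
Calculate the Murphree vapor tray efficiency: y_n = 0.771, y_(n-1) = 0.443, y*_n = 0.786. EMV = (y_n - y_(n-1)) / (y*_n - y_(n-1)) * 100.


Murphree vapor efficiency: EMV = (y_n - y_(n-1)) / (y*_n - y_(n-1)) * 100
EMV = (0.771 - 0.443) / (0.786 - 0.443) * 100 = 0.328 / 0.343 * 100 = 95.63

95.63 %


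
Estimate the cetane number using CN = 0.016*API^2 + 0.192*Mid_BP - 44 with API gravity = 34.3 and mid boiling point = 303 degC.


CN = 0.016 * 34.3^2 + 0.192 * 303 - 44
CN = 18.82384 + 58.176 - 44 = 32.99984

32.99984


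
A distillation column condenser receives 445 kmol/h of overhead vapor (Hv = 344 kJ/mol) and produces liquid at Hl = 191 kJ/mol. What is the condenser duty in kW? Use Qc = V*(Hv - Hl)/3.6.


Qc = 445 * (344 - 191) / 3.6 = 445 * 153 / 3.6 = 18910

18910 kW


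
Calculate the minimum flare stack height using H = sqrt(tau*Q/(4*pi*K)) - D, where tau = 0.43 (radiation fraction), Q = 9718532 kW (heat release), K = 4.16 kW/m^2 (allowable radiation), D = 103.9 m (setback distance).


tau*Q/(4*pi*K) = 0.43 * 9718532 / (4 * pi * 4.16) = 79940.3
sqrt(79940.3) = 282.737
H = 282.737 - 103.9 = 178.8

178.8 m
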